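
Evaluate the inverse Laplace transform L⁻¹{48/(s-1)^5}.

L⁻¹{n!/(s-a)^(n+1)} = t^n·e^(at) with n=4, a=1. So L⁻¹{24/(s-1)^5} = t^4·e^t, and L⁻¹{48/(s-1)^5} = (48/24)·t^4·e^t = 2·t^4·e^t

Final answer: 2·t^4·e^t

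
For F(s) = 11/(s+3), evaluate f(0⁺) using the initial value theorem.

f(0⁺) = lim_{s→∞} s·11/(s+3) = lim_{s→∞} 11s/(s+3) = 11

Final answer: 11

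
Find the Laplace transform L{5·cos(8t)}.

L{cos(ωt)} = s/(s² + ω²), so L{cos(8t)} = s/(s² + 64). Then L{5·cos(8t)} = 5·s/(s² + 64) = 5s/(s² + 64)

Final answer: 5s/(s² + 64)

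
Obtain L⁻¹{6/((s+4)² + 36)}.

Form: b/((s-a)² + b²) → e^(at)sin(bt). With a=-4, b=6

Final answer: e^(-4t)·sin(6t)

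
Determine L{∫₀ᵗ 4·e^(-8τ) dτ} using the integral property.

L{∫₀ᵗ f(τ)dτ} = F(s)/s with F(s) = 4/(s+8), so L{∫₀ᵗ 4·e^(-8τ) dτ} = 4/(s(s+8))

Final answer: 4/(s(s+8))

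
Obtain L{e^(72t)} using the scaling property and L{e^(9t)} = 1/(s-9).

Using L{f(at)} = (1/a)F(s/a) with a=8 and f(t) = e^(9t): L{e^(72t)} = (1/8) · 1/((s/8)-9) = (1/8) · 8/(s-72) = 1/(s-72)

Final answer: 1/(s-72)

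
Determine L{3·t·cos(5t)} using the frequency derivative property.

L{cos(5t)} = s/(s² + 25). Derivative: d/ds[s/(s² + 25)] = [(s² + 25) - s·2s]/(s² + 25)² = (25 - s²)/(s² + 25)². So L{t·cos(5t)} = -F'(s) = (s² - 25)/(s² + 25)². Then L{3·t·cos(5t)} = 3·(s² - 25)/(s² + 25)²

Final answer: 3·(s² - 25)/(s² + 25)²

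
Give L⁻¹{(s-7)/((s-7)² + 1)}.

Using frequency shift: L⁻¹{(s-a)/((s-a)² + b²)} = e^(at)cos(bt). Here a=7, b=1

Final answer: e^(7t)·cos(t)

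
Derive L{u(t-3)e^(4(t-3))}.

u(t-a)f(t-a) with f(t)=e^(4t). L{e^(4t)} = 1/(s-4). By time shift: e^(-3s)/(s-4)

Final answer: e^(-3s)/(s-4)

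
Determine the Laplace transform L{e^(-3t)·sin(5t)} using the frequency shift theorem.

Frequency shift: L{e^(at)f(t)} = F(s-a). L{e^(-3t)·sin(5t)} = 5/((s+3)² + 25)

Final answer: 5/((s+3)² + 25)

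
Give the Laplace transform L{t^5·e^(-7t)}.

L{t^n·e^(at)} = n!/(s-a)^(n+1), so L{t^5·e^(-7t)} = 120/(s+7)^6

Final answer: 120/(s+7)^6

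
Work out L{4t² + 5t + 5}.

L{4t² + 5t + 5} = 4·2/s³ + 5/s² + 5/s = 8/s³ + 5/s² + 5/s

Final answer: 8/s³ + 5/s² + 5/s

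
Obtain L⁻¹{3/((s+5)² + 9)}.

Form: b/((s-a)² + b²) → e^(at)sin(bt). With a=-5, b=3

Final answer: e^(-5t)·sin(3t)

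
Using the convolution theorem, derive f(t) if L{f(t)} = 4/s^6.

4/s^6 = (4/s)·(1/s^5) = L{4}·L{t^4/24}. By convolution, f(t) = 4*t^4/24 = ∫₀ᵗ 4·τ^4/24 dτ = 4·t^5/120

Final answer: 4·t^5/120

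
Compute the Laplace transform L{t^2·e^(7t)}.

L{t^n·e^(at)} = n!/(s-a)^(n+1), so L{t^2·e^(7t)} = 2/(s-7)^3

Final answer: 2/(s-7)^3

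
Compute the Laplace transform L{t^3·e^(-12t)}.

L{t^n·e^(at)} = n!/(s-a)^(n+1), so L{t^3·e^(-12t)} = 6/(s+12)^4

Final answer: 6/(s+12)^4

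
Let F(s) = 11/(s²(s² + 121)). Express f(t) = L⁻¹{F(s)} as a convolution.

11/(s²(s² + 121)) = (1/s²)·(11/(s² + 121)) = L{t}·L{sin(11t)}. So f(t) = t*(sin(11t)) = ∫₀ᵗ τ·sin(11(t-τ)) dτ

Final answer: ∫₀ᵗ τ·sin(11(t-τ)) dτ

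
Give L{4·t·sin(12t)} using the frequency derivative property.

L{sin(12t)} = 12/(s² + 144). By L{t·f(t)} = -F'(s): -d/ds[12/(s² + 144)] = -(12)·(-2s)/(s² + 144)² = 24s/(s² + 144)². Then L{4·t·sin(12t)} = 4·24s/(s² + 144)² = 96s/(s² + 144)²

Final answer: 96s/(s² + 144)²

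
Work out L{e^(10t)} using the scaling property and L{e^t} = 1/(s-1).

Using L{f(at)} = (1/a)F(s/a) with a=10 and f(t) = e^t: L{e^(10t)} = (1/10) · 1/((s/10)-1) = (1/10) · 10/(s-10) = 1/(s-10)

Final answer: 1/(s-10)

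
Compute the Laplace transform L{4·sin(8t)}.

L{sin(ωt)} = ω/(s² + ω²), so L{sin(8t)} = 8/(s² + 64). Then L{4·sin(8t)} = 4·8/(s² + 64) = 32/(s² + 64)

Final answer: 32/(s² + 64)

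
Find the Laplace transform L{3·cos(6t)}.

L{cos(ωt)} = s/(s² + ω²), so L{cos(6t)} = s/(s² + 36). Then L{3·cos(6t)} = 3·s/(s² + 36) = 3s/(s² + 36)

Final answer: 3s/(s² + 36)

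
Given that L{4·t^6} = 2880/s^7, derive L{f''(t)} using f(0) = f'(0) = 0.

L{f''(t)} = s²F(s) - sf(0) - f'(0) = s²·2880/s^7 - 0 - 0 = 2880/s^5

Final answer: 2880/s^5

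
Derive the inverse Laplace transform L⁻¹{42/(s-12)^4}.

L⁻¹{n!/(s-a)^(n+1)} = t^n·e^(at) with n=3, a=12. So L⁻¹{6/(s-12)^4} = t^3·e^(12t), and L⁻¹{42/(s-12)^4} = (42/6)·t^3·e^(12t) = 7·t^3·e^(12t)

Final answer: 7·t^3·e^(12t)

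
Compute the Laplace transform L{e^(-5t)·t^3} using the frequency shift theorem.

L{e^(at)·t^n} = n!/(s-a)^(n+1), so L{e^(-5t)·t^3} = 6/(s+5)^4

Final answer: 6/(s+5)^4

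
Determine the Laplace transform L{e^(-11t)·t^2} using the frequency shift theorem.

L{e^(at)·t^n} = n!/(s-a)^(n+1), so L{e^(-11t)·t^2} = 2/(s+11)^3

Final answer: 2/(s+11)^3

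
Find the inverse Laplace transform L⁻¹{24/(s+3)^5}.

L⁻¹{n!/(s-a)^(n+1)} = t^n·e^(at), so L⁻¹{24/(s+3)^5} = t^4·e^(-3t)

Final answer: t^4·e^(-3t)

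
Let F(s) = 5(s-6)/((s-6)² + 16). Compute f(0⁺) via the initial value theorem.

f(0⁺) = lim_{s→∞} sF(s) = lim_{s→∞} 5s(s-6)/((s-6)² + 16) = 5

Final answer: 5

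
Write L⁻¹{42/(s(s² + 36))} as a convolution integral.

42/(s(s² + 36)) = (1/s)·(42/(s² + 36)) = L{1}·L{7·sin(6t)}. So f(t) = 1*(7·sin(6t)) = ∫₀ᵗ 7·sin(6τ) dτ

Final answer: ∫₀ᵗ 7·sin(6τ) dτ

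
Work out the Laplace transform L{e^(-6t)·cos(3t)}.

L{e^(at)·cos(ωt)} = (s-a)/((s-a)² + ω²), so L{e^(-6t)·cos(3t)} = (s+6)/((s+6)² + 9)

Final answer: (s+6)/((s+6)² + 9)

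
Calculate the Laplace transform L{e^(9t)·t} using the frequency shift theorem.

L{e^(at)·t^n} = n!/(s-a)^(n+1), so L{e^(9t)·t} = 1/(s-9)^2

Final answer: 1/(s-9)^2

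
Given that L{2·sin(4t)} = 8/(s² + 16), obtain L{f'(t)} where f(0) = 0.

L{f'(t)} = s·F(s) - f(0) = s·8/(s² + 16) - 0 = 8s/(s² + 16)

Final answer: 8s/(s² + 16)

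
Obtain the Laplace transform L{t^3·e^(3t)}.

L{t^n·e^(at)} = n!/(s-a)^(n+1), so L{t^3·e^(3t)} = 6/(s-3)^4

Final answer: 6/(s-3)^4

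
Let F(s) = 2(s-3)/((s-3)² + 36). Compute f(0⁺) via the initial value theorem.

f(0⁺) = lim_{s→∞} sF(s) = lim_{s→∞} 2s(s-3)/((s-3)² + 36) = 2

Final answer: 2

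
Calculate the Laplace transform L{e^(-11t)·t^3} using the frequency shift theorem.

L{e^(at)·t^n} = n!/(s-a)^(n+1), so L{e^(-11t)·t^3} = 6/(s+11)^4

Final answer: 6/(s+11)^4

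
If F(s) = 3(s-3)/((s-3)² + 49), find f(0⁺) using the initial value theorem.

f(0⁺) = lim_{s→∞} sF(s) = lim_{s→∞} 3s(s-3)/((s-3)² + 49) = 3

Final answer: 3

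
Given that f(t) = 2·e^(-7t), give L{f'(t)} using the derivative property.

f(0) = 2, F(s) = 2/(s+7). L{f'(t)} = s·F(s) - f(0) = 2s/(s+7) - 2 = (2s - 2(s+7))/(s+7) = -14/(s+7)

Final answer: -14/(s+7)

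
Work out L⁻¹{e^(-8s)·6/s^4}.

L⁻¹{6/s^4} = t^3. By the time shift theorem, L⁻¹{e^(-as)F(s)} = u(t-a)f(t-a) with a=8, so L⁻¹{e^(-8s)·6/s^4} = u(t-8)·(t-8)^3

Final answer: u(t-8)·(t-8)^3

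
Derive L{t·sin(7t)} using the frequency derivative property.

L{sin(7t)} = 7/(s² + 49). By L{t·f(t)} = -F'(s): -d/ds[7/(s² + 49)] = -(7)·(-2s)/(s² + 49)² = 14s/(s² + 49)²

Final answer: 14s/(s² + 49)²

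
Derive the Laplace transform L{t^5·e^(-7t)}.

L{t^n·e^(at)} = n!/(s-a)^(n+1), so L{t^5·e^(-7t)} = 120/(s+7)^6

Final answer: 120/(s+7)^6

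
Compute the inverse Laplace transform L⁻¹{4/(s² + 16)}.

L⁻¹{4/(s² + 16)} = sin(4t)

Final answer: sin(4t)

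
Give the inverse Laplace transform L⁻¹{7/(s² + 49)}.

L⁻¹{7/(s² + 49)} = sin(7t)

Final answer: sin(7t)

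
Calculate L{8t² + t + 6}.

L{8t² + t + 6} = 8·2/s³ + 1/s² + 6/s = 16/s³ + 1/s² + 6/s

Final answer: 16/s³ + 1/s² + 6/s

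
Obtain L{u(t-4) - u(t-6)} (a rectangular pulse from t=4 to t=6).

L{u(t-a)} = e^(-as)/s. L{u(t-4) - u(t-6)} = (e^(-4s) - e^(-6s))/s

Final answer: (e^(-4s) - e^(-6s))/s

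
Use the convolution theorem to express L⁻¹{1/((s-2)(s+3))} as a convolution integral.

1/((s-2)(s+3)) = (1/(s-2))·(1/(s+3)) = L{e^(2t)}·L{e^(-3t)}. So f(t) = e^(2t)*e^(-3t) = ∫₀ᵗ e^(2τ)·e^(-3(t-τ)) dτ

Final answer: ∫₀ᵗ e^(2τ)·e^(-3(t-τ)) dτ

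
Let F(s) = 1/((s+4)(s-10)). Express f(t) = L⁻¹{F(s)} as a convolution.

1/((s+4)(s-10)) = (1/(s+4))·(1/(s-10)) = L{e^(-4t)}·L{e^(10t)}. So f(t) = e^(-4t)*e^(10t) = ∫₀ᵗ e^(-4τ)·e^(10(t-τ)) dτ

Final answer: ∫₀ᵗ e^(-4τ)·e^(10(t-τ)) dτ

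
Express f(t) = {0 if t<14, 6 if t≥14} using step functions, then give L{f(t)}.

f(t) = 6·u(t-14). L{u(t-14)} = e^(-14s)/s, so L{f(t)} = 6·e^(-14s)/s

Final answer: 6·e^(-14s)/s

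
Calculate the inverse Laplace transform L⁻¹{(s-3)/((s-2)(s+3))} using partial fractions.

Using partial fractions, f(t) = (-e^(2t) + 6e^(-3t))/5

Final answer: (-e^(2t) + 6e^(-3t))/5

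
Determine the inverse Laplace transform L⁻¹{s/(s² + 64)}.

L⁻¹{s/(s² + 64)} = cos(8t)

Final answer: cos(8t)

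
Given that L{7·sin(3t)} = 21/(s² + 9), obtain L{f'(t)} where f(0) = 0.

L{f'(t)} = s·F(s) - f(0) = s·21/(s² + 9) - 0 = 21s/(s² + 9)

Final answer: 21s/(s² + 9)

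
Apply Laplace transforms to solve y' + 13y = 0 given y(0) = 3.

L{y'} + 13L{y} = 0. sY - 3 + 13Y = 0. Y(s+13) = 3. Y = 3/(s+13)

Final answer: y(t) = 3e^(-13t)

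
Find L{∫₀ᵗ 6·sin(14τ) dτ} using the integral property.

L{∫₀ᵗ f(τ)dτ} = F(s)/s with F(s) = 84/(s² + 196), so the result is (84/(s² + 196))/s = 84/(s(s² + 196))

Final answer: 84/(s(s² + 196))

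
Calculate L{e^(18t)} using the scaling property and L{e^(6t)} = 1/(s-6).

Using L{f(at)} = (1/a)F(s/a) with a=3 and f(t) = e^(6t): L{e^(18t)} = (1/3) · 1/((s/3)-6) = (1/3) · 3/(s-18) = 1/(s-18)

Final answer: 1/(s-18)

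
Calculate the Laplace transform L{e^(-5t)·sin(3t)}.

L{e^(at)·sin(ωt)} = ω/((s-a)² + ω²), so L{e^(-5t)·sin(3t)} = 3/((s+5)² + 9)

Final answer: 3/((s+5)² + 9)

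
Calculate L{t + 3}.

L{t + 3} = L{t} + 3·L{1} = 1/s² + 3/s

Final answer: 1/s² + 3/s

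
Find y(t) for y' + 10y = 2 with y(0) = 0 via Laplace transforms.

sY + 10Y = 2/s. Y = 2/(s(s+10)). Partial fractions: Y = 1/5/s - 1/5/(s+10)

Final answer: y(t) = 1/5(1 - e^(-10t))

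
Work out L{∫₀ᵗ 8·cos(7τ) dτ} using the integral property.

L{∫₀ᵗ f(τ)dτ} = F(s)/s with F(s) = 8s/(s² + 49), so the result is (8s/(s² + 49))/s = 8/(s² + 49)

Final answer: 8/(s² + 49)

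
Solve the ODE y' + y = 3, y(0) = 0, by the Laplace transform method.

sY + Y = 3/s. Y = 3/(s(s+1)). Partial fractions: Y = 3/s - 3/(s+1)

Final answer: y(t) = 3(1 - e^(-t))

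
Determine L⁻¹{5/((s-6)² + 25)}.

Form: b/((s-a)² + b²) → e^(at)sin(bt). With a=6, b=5

Final answer: e^(6t)·sin(5t)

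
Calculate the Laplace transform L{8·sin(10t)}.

L{sin(ωt)} = ω/(s² + ω²), so L{sin(10t)} = 10/(s² + 100). Then L{8·sin(10t)} = 8·10/(s² + 100) = 80/(s² + 100)

Final answer: 80/(s² + 100)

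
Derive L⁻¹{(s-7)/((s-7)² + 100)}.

Using frequency shift: L⁻¹{(s-a)/((s-a)² + b²)} = e^(at)cos(bt). Here a=7, b=10

Final answer: e^(7t)·cos(10t)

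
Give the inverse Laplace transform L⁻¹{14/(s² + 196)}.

L⁻¹{14/(s² + 196)} = sin(14t)

Final answer: sin(14t)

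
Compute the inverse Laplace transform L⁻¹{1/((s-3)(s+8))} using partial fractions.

Decompose: A/(s-3) + B/(s+8). A = 1/11, B = -1/11. f(t) = (e^(3t) - e^(-8t))/11

Final answer: (e^(3t) - e^(-8t))/11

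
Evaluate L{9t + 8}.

L{9t + 8} = 9·L{t} + 8·L{1} = 9/s² + 8/s

Final answer: 9/s² + 8/s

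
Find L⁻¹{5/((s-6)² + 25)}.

Form: b/((s-a)² + b²) → e^(at)sin(bt). With a=6, b=5

Final answer: e^(6t)·sin(5t)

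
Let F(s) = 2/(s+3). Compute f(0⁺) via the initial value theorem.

f(0⁺) = lim_{s→∞} s·2/(s+3) = lim_{s→∞} 2s/(s+3) = 2

Final answer: 2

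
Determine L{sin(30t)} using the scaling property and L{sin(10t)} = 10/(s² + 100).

Using L{f(at)} = (1/a)F(s/a) with a=3: L{sin(30t)} = (1/3) · 10/((s/3)² + 100) = (1/3) · 10·9/(s² + 900) = 30/(s² + 900)

Final answer: 30/(s² + 900)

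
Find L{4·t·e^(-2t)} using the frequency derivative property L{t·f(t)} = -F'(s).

L{e^(-2t)} = 1/(s+2). By frequency derivative: L{t·e^(-2t)} = -d/ds[1/(s+2)] = -(-1)/(s+2)² = 1/(s+2)². Then L{4·t·e^(-2t)} = 4·1/(s+2)² = 4/(s+2)²

Final answer: 4/(s+2)²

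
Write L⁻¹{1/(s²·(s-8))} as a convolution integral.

1/(s²·(s-8)) = (1/s^2)·(1/(s-8)) = L{t}·L{e^(8t)}. So f(t) = t*e^(8t) = ∫₀ᵗ τ·e^(8(t-τ)) dτ

Final answer: ∫₀ᵗ τ·e^(8(t-τ)) dτ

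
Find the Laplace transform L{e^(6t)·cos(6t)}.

L{e^(at)·cos(ωt)} = (s-a)/((s-a)² + ω²), so L{e^(6t)·cos(6t)} = (s-6)/((s-6)² + 36)

Final answer: (s-6)/((s-6)² + 36)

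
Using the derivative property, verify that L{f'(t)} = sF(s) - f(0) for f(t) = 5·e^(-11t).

f'(t) = -55e^(-11t). Direct: L{f'(t)} = -55/(s+11). Property: s·5/(s+11) - 5 = (5s - 5(s+11))/(s+11) = -55/(s+11). ✓

Final answer: -55/(s+11)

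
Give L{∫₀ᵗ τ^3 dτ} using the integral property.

L{∫₀ᵗ f(τ)dτ} = F(s)/s with f(t) = t^3. F(s) = 6/s^4, so L{∫₀ᵗ τ^3 dτ} = (6/s^4)/s = 6/s^5. (Check: ∫₀ᵗ τ^3 dτ = t^4/4.)

Final answer: 6/s^5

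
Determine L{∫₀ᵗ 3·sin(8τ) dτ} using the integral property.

L{∫₀ᵗ f(τ)dτ} = F(s)/s with F(s) = 24/(s² + 64), so the result is (24/(s² + 64))/s = 24/(s(s² + 64))

Final answer: 24/(s(s² + 64))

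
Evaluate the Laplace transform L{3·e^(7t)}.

L{e^(at)} = 1/(s-a), so L{e^(7t)} = 1/(s-7). Then L{3·e^(7t)} = 3/(s-7)

Final answer: 3/(s-7)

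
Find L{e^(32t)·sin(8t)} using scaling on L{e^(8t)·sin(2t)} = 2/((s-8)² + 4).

Scaling with a=4: L{e^(32t)·sin(8t)} = (1/4) · 2/((s/4-8)² + 4). Simplifying: 8/((s-32)² + 64)

Final answer: 8/((s-32)² + 64)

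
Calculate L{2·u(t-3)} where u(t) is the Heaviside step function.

L{u(t-a)} = e^(-as)/s. Here a=3, so L{u(t-3)} = e^(-3s)/s, and L{2·u(t-3)} = 2·e^(-3s)/s

Final answer: 2·e^(-3s)/s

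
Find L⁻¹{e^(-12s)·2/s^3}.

L⁻¹{2/s^3} = t^2. By the time shift theorem, L⁻¹{e^(-as)F(s)} = u(t-a)f(t-a) with a=12, so L⁻¹{e^(-12s)·2/s^3} = u(t-12)·(t-12)^2

Final answer: u(t-12)·(t-12)^2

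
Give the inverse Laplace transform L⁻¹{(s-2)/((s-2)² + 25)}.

Using frequency shift, L⁻¹{(s-2)/((s-2)² + 25)} = e^(2t)·cos(5t)

Final answer: e^(2t)·cos(5t)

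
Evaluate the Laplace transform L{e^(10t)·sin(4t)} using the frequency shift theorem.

Frequency shift: L{e^(at)f(t)} = F(s-a). L{e^(10t)·sin(4t)} = 4/((s-10)² + 16)

Final answer: 4/((s-10)² + 16)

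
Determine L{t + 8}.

L{t + 8} = L{t} + 8·L{1} = 1/s² + 8/s

Final answer: 1/s² + 8/s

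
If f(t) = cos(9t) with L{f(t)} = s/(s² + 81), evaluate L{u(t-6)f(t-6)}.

Time shift theorem: L{u(t-a)f(t-a)} = e^(-as)F(s). Here a=6, F(s) = s/(s² + 81), so L{u(t-6)f(t-6)} = e^(-6s)·s/(s² + 81)

Final answer: e^(-6s)·s/(s² + 81)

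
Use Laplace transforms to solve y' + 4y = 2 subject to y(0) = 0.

sY + 4Y = 2/s. Y = 2/(s(s+4)). Partial fractions: Y = 1/2/s - 1/2/(s+4)

Final answer: y(t) = 1/2(1 - e^(-4t))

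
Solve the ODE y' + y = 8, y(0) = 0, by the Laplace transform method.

sY + Y = 8/s. Y = 8/(s(s+1)). Partial fractions: Y = 8/s - 8/(s+1)

Final answer: y(t) = 8(1 - e^(-t))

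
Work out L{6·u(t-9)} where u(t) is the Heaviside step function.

L{u(t-a)} = e^(-as)/s. Here a=9, so L{u(t-9)} = e^(-9s)/s, and L{6·u(t-9)} = 6·e^(-9s)/s

Final answer: 6·e^(-9s)/s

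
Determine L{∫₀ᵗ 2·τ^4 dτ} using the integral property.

L{∫₀ᵗ f(τ)dτ} = F(s)/s with f(t) = 2t^4. F(s) = 48/s^5, so L{∫₀ᵗ 2·τ^4 dτ} = (48/s^5)/s = 48/s^6. (Check: ∫₀ᵗ 2·τ^4 dτ = 2t^5/5.)

Final answer: 48/s^6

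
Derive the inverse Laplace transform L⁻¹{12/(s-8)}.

L⁻¹{1/(s-a)} = e^(at), so L⁻¹{1/(s-8)} = e^(8t), and L⁻¹{12/(s-8)} = 12·e^(8t)

Final answer: 12·e^(8t)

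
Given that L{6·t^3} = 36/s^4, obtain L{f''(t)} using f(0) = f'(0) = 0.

L{f''(t)} = s²F(s) - sf(0) - f'(0) = s²·36/s^4 - 0 - 0 = 36/s^2

Final answer: 36/s^2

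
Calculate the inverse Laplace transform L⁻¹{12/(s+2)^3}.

L⁻¹{n!/(s-a)^(n+1)} = t^n·e^(at) with n=2, a=-2. So L⁻¹{2/(s+2)^3} = t^2·e^(-2t), and L⁻¹{12/(s+2)^3} = (12/2)·t^2·e^(-2t) = 6·t^2·e^(-2t)

Final answer: 6·t^2·e^(-2t)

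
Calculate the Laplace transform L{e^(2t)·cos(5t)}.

L{e^(at)·cos(ωt)} = (s-a)/((s-a)² + ω²), so L{e^(2t)·cos(5t)} = (s-2)/((s-2)² + 25)

Final answer: (s-2)/((s-2)² + 25)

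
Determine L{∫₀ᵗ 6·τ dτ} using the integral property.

L{∫₀ᵗ f(τ)dτ} = F(s)/s with f(t) = 6t. F(s) = 6/s^2, so L{∫₀ᵗ 6·τ dτ} = (6/s^2)/s = 6/s^3. (Check: ∫₀ᵗ 6·τ dτ = 6t^2/2.)

Final answer: 6/s^3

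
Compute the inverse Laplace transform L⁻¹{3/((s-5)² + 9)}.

Using frequency shift, L⁻¹{3/((s-5)² + 9)} = e^(5t)·sin(3t)

Final answer: e^(5t)·sin(3t)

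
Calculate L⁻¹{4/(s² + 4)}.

This is the form c·a/(s² + a²) with a = 2, c = 2. L⁻¹ = 2·sin(2t)

Final answer: 2·sin(2t)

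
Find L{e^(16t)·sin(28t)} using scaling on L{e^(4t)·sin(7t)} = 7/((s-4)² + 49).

Scaling with a=4: L{e^(16t)·sin(28t)} = (1/4) · 7/((s/4-4)² + 49). Simplifying: 28/((s-16)² + 784)

Final answer: 28/((s-16)² + 784)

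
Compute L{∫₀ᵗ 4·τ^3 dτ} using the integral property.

L{∫₀ᵗ f(τ)dτ} = F(s)/s with f(t) = 4t^3. F(s) = 24/s^4, so L{∫₀ᵗ 4·τ^3 dτ} = (24/s^4)/s = 24/s^5. (Check: ∫₀ᵗ 4·τ^3 dτ = 4t^4/4.)

Final answer: 24/s^5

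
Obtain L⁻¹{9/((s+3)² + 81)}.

Form: b/((s-a)² + b²) → e^(at)sin(bt). With a=-3, b=9

Final answer: e^(-3t)·sin(9t)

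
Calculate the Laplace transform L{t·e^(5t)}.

L{t^n·e^(at)} = n!/(s-a)^(n+1), so L{t·e^(5t)} = 1/(s-5)^2

Final answer: 1/(s-5)^2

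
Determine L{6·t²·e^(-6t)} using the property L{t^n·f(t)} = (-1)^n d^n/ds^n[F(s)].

L{e^(-6t)} = 1/(s+6). d/ds[1/(s+6)] = -1/(s+6)². d²/ds²[1/(s+6)] = 2/(s+6)³. So L{t²·e^(-6t)} = (-1)² · 2/(s+6)³ = 2/(s+6)³. Then L{6·t²·e^(-6t)} = 6·2/(s+6)³ = 12/(s+6)³

Final answer: 12/(s+6)³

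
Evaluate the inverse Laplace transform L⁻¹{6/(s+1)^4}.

L⁻¹{n!/(s-a)^(n+1)} = t^n·e^(at), so L⁻¹{6/(s+1)^4} = t^3·e^(-t)

Final answer: t^3·e^(-t)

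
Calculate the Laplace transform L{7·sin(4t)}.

L{sin(ωt)} = ω/(s² + ω²), so L{sin(4t)} = 4/(s² + 16). Then L{7·sin(4t)} = 7·4/(s² + 16) = 28/(s² + 16)

Final answer: 28/(s² + 16)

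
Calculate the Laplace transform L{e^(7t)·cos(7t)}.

L{e^(at)·cos(ωt)} = (s-a)/((s-a)² + ω²), so L{e^(7t)·cos(7t)} = (s-7)/((s-7)² + 49)

Final answer: (s-7)/((s-7)² + 49)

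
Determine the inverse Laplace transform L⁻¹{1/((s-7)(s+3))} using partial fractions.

Decompose: A/(s-7) + B/(s+3). A = 1/10, B = -1/10. f(t) = (e^(7t) - e^(-3t))/10

Final answer: (e^(7t) - e^(-3t))/10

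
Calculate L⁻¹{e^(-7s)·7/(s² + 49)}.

L⁻¹{7/(s² + 49)} = sin(7t). By the time shift theorem, L⁻¹{e^(-as)F(s)} = u(t-a)f(t-a) with a=7, so L⁻¹{e^(-7s)·7/(s² + 49)} = u(t-7)·sin(7(t-7))

Final answer: u(t-7)·sin(7(t-7))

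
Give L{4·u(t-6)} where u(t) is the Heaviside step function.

L{u(t-a)} = e^(-as)/s. Here a=6, so L{u(t-6)} = e^(-6s)/s, and L{4·u(t-6)} = 4·e^(-6s)/s

Final answer: 4·e^(-6s)/s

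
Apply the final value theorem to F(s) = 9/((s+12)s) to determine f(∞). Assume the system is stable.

f(∞) = lim_{s→0} sF(s) = lim_{s→0} 9/(s+12) = 3/4

Final answer: 3/4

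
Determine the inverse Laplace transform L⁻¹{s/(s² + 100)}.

L⁻¹{s/(s² + 100)} = cos(10t)

Final answer: cos(10t)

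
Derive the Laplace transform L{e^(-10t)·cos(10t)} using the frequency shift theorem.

Frequency shift: L{e^(at)f(t)} = F(s-a). L{e^(-10t)·cos(10t)} = (s+10)/((s+10)² + 100)

Final answer: (s+10)/((s+10)² + 100)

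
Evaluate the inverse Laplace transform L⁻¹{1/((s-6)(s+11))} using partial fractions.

Decompose: A/(s-6) + B/(s+11). A = 1/17, B = -1/17. f(t) = (e^(6t) - e^(-11t))/17

Final answer: (e^(6t) - e^(-11t))/17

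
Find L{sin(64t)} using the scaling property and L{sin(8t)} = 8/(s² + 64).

Using L{f(at)} = (1/a)F(s/a) with a=8: L{sin(64t)} = (1/8) · 8/((s/8)² + 64) = (1/8) · 8·64/(s² + 4096) = 64/(s² + 4096)

Final answer: 64/(s² + 4096)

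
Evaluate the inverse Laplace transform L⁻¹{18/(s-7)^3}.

L⁻¹{n!/(s-a)^(n+1)} = t^n·e^(at) with n=2, a=7. So L⁻¹{2/(s-7)^3} = t^2·e^(7t), and L⁻¹{18/(s-7)^3} = (18/2)·t^2·e^(7t) = 9·t^2·e^(7t)

Final answer: 9·t^2·e^(7t)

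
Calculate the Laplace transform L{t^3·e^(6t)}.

L{t^n·e^(at)} = n!/(s-a)^(n+1), so L{t^3·e^(6t)} = 6/(s-6)^4

Final answer: 6/(s-6)^4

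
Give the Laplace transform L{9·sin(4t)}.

L{sin(ωt)} = ω/(s² + ω²), so L{sin(4t)} = 4/(s² + 16). Then L{9·sin(4t)} = 9·4/(s² + 16) = 36/(s² + 16)

Final answer: 36/(s² + 16)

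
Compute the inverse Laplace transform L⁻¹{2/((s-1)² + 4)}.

Using frequency shift, L⁻¹{2/((s-1)² + 4)} = e^t·sin(2t)

Final answer: e^t·sin(2t)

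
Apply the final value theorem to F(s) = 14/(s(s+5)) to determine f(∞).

f(∞) = lim_{s→0} s·14/(s(s+5)) = lim_{s→0} 14/(s+5) = 14/5 = 14/5

Final answer: 14/5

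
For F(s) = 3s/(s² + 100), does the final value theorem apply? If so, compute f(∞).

The final value theorem requires all poles of sF(s) in the left half-plane. sF(s) = 3s²/(s² + 100) has poles at s = ±10i (imaginary axis). Theorem does NOT apply (oscillatory system).

Final answer: Not applicable (oscillatory)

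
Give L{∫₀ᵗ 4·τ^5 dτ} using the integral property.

L{∫₀ᵗ f(τ)dτ} = F(s)/s with f(t) = 4t^5. F(s) = 480/s^6, so L{∫₀ᵗ 4·τ^5 dτ} = (480/s^6)/s = 480/s^7. (Check: ∫₀ᵗ 4·τ^5 dτ = 4t^6/6.)

Final answer: 480/s^7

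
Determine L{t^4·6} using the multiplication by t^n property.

L{6} = 6/s. d^1/ds^1[1/s] = -1/s². d^2/ds^2[1/s] = 2/s^3. d^3/ds^3[1/s] = -6/s^4. d^4/ds^4[1/s] = 24/s^5. So L{t^4} = (-1)^{4}·24/s^5 = 24/s^5. Then L{t^4·6} = 6·24/s^5 = 144/s^5

Final answer: 144/s^5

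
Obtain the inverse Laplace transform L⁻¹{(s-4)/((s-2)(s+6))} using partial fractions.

Using partial fractions, f(t) = (-2e^(2t) + 10e^(-6t))/8

Final answer: (-2e^(2t) + 10e^(-6t))/8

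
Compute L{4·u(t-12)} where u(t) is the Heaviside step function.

L{u(t-a)} = e^(-as)/s. Here a=12, so L{u(t-12)} = e^(-12s)/s, and L{4·u(t-12)} = 4·e^(-12s)/s

Final answer: 4·e^(-12s)/s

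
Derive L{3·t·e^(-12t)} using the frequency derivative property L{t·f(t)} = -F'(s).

L{e^(-12t)} = 1/(s+12). By frequency derivative: L{t·e^(-12t)} = -d/ds[1/(s+12)] = -(-1)/(s+12)² = 1/(s+12)². Then L{3·t·e^(-12t)} = 3·1/(s+12)² = 3/(s+12)²

Final answer: 3/(s+12)²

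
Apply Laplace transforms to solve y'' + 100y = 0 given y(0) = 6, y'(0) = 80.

L{y''} + 100L{y} = 0. s²Y - 6s - 80 + 100Y = 0. Y(s² + 100) = 6s + 80. Y = (6s + 80)/(s² + 100). Inverting: y(t) = 6cos(10t) + 8sin(10t)

Final answer: y(t) = 6cos(10t) + 8sin(10t)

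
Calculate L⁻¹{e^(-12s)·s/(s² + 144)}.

L⁻¹{s/(s² + 144)} = cos(12t). By the time shift theorem, L⁻¹{e^(-as)F(s)} = u(t-a)f(t-a) with a=12, so L⁻¹{e^(-12s)·s/(s² + 144)} = u(t-12)·cos(12(t-12))

Final answer: u(t-12)·cos(12(t-12))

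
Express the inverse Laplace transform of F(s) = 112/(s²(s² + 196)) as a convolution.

112/(s²(s² + 196)) = (1/s²)·(112/(s² + 196)) = L{t}·L{8·sin(14t)}. So f(t) = t*(8·sin(14t)) = ∫₀ᵗ 8τ·sin(14(t-τ)) dτ

Final answer: ∫₀ᵗ 8τ·sin(14(t-τ)) dτ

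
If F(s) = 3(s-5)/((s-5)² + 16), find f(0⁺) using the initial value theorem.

f(0⁺) = lim_{s→∞} sF(s) = lim_{s→∞} 3s(s-5)/((s-5)² + 16) = 3

Final answer: 3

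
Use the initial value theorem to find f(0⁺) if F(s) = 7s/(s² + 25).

f(0⁺) = lim_{s→∞} s·7s/(s² + 25) = lim_{s→∞} 7s²/(s² + 25) = 7

Final answer: 7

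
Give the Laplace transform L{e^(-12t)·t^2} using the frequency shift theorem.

L{e^(at)·t^n} = n!/(s-a)^(n+1), so L{e^(-12t)·t^2} = 2/(s+12)^3

Final answer: 2/(s+12)^3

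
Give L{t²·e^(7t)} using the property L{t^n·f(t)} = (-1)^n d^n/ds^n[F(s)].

L{e^(7t)} = 1/(s-7). d/ds[1/(s-7)] = -1/(s-7)². d²/ds²[1/(s-7)] = 2/(s-7)³. So L{t²·e^(7t)} = (-1)² · 2/(s-7)³ = 2/(s-7)³

Final answer: 2/(s-7)³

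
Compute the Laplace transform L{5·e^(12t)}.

L{e^(at)} = 1/(s-a), so L{e^(12t)} = 1/(s-12). Then L{5·e^(12t)} = 5/(s-12)

Final answer: 5/(s-12)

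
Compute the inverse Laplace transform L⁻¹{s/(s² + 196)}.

L⁻¹{s/(s² + 196)} = cos(14t)

Final answer: cos(14t)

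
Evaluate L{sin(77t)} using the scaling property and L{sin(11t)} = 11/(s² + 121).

Using L{f(at)} = (1/a)F(s/a) with a=7: L{sin(77t)} = (1/7) · 11/((s/7)² + 121) = (1/7) · 11·49/(s² + 5929) = 77/(s² + 5929)

Final answer: 77/(s² + 5929)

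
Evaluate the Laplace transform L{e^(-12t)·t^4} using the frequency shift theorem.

L{e^(at)·t^n} = n!/(s-a)^(n+1), so L{e^(-12t)·t^4} = 24/(s+12)^5

Final answer: 24/(s+12)^5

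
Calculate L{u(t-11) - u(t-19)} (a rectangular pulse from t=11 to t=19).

L{u(t-a)} = e^(-as)/s. L{u(t-11) - u(t-19)} = (e^(-11s) - e^(-19s))/s

Final answer: (e^(-11s) - e^(-19s))/s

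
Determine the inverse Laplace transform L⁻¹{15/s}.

L⁻¹{c/s} = c, so L⁻¹{15/s} = 15

Final answer: 15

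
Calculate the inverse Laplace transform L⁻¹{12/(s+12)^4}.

L⁻¹{n!/(s-a)^(n+1)} = t^n·e^(at) with n=3, a=-12. So L⁻¹{6/(s+12)^4} = t^3·e^(-12t), and L⁻¹{12/(s+12)^4} = (12/6)·t^3·e^(-12t) = 2·t^3·e^(-12t)

Final answer: 2·t^3·e^(-12t)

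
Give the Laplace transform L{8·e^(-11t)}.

L{e^(at)} = 1/(s-a), so L{e^(-11t)} = 1/(s+11). Then L{8·e^(-11t)} = 8/(s+11)

Final answer: 8/(s+11)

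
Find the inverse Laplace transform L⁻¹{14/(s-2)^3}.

L⁻¹{n!/(s-a)^(n+1)} = t^n·e^(at) with n=2, a=2. So L⁻¹{2/(s-2)^3} = t^2·e^(2t), and L⁻¹{14/(s-2)^3} = (14/2)·t^2·e^(2t) = 7·t^2·e^(2t)

Final answer: 7·t^2·e^(2t)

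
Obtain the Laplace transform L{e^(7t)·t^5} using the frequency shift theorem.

L{e^(at)·t^n} = n!/(s-a)^(n+1), so L{e^(7t)·t^5} = 120/(s-7)^6

Final answer: 120/(s-7)^6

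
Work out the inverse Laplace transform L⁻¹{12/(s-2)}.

L⁻¹{1/(s-a)} = e^(at), so L⁻¹{1/(s-2)} = e^(2t), and L⁻¹{12/(s-2)} = 12·e^(2t)

Final answer: 12·e^(2t)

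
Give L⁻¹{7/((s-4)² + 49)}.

Form: b/((s-a)² + b²) → e^(at)sin(bt). With a=4, b=7

Final answer: e^(4t)·sin(7t)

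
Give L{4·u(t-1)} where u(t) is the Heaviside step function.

L{u(t-a)} = e^(-as)/s. Here a=1, so L{u(t-1)} = e^(-s)/s, and L{4·u(t-1)} = 4·e^(-s)/s

Final answer: 4·e^(-s)/s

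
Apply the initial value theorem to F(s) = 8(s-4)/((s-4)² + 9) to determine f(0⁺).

f(0⁺) = lim_{s→∞} sF(s) = lim_{s→∞} 8s(s-4)/((s-4)² + 9) = 8

Final answer: 8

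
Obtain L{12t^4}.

L{t^n} = n!/s^(n+1). So L{12t^4} = 12·4!/s^5 = 288/s^5

Final answer: 288/s^5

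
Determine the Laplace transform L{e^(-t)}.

L{e^(at)} = 1/(s-a), so L{e^(-t)} = 1/(s+1)

Final answer: 1/(s+1)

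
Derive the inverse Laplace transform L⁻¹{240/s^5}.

L⁻¹{n!/s^(n+1)} = t^n with n=4. So L⁻¹{24/s^5} = t^4, and L⁻¹{240/s^5} = (240/24)·t^4 = 10·t^4

Final answer: 10·t^4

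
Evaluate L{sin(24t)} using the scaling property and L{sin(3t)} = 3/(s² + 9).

Using L{f(at)} = (1/a)F(s/a) with a=8: L{sin(24t)} = (1/8) · 3/((s/8)² + 9) = (1/8) · 3·64/(s² + 576) = 24/(s² + 576)

Final answer: 24/(s² + 576)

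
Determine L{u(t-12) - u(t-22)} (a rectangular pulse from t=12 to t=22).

L{u(t-a)} = e^(-as)/s. L{u(t-12) - u(t-22)} = (e^(-12s) - e^(-22s))/s

Final answer: (e^(-12s) - e^(-22s))/s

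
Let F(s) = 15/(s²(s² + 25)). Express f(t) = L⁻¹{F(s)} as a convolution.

15/(s²(s² + 25)) = (1/s²)·(15/(s² + 25)) = L{t}·L{3·sin(5t)}. So f(t) = t*(3·sin(5t)) = ∫₀ᵗ 3τ·sin(5(t-τ)) dτ

Final answer: ∫₀ᵗ 3τ·sin(5(t-τ)) dτ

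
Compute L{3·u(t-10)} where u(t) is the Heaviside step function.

L{u(t-a)} = e^(-as)/s. Here a=10, so L{u(t-10)} = e^(-10s)/s, and L{3·u(t-10)} = 3·e^(-10s)/s

Final answer: 3·e^(-10s)/s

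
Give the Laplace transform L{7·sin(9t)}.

L{sin(ωt)} = ω/(s² + ω²), so L{sin(9t)} = 9/(s² + 81). Then L{7·sin(9t)} = 7·9/(s² + 81) = 63/(s² + 81)

Final answer: 63/(s² + 81)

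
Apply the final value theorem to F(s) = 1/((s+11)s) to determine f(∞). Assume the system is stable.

f(∞) = lim_{s→0} sF(s) = lim_{s→0} 1/(s+11) = 1/11

Final answer: 1/11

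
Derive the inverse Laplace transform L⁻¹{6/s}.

L⁻¹{c/s} = c, so L⁻¹{6/s} = 6

Final answer: 6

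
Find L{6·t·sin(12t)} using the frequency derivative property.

L{sin(12t)} = 12/(s² + 144). By L{t·f(t)} = -F'(s): -d/ds[12/(s² + 144)] = -(12)·(-2s)/(s² + 144)² = 24s/(s² + 144)². Then L{6·t·sin(12t)} = 6·24s/(s² + 144)² = 144s/(s² + 144)²

Final answer: 144s/(s² + 144)²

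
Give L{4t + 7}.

L{4t + 7} = 4·L{t} + 7·L{1} = 4/s² + 7/s

Final answer: 4/s² + 7/s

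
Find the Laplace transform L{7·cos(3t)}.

L{cos(ωt)} = s/(s² + ω²), so L{cos(3t)} = s/(s² + 9). Then L{7·cos(3t)} = 7·s/(s² + 9) = 7s/(s² + 9)

Final answer: 7s/(s² + 9)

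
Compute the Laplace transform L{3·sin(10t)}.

L{sin(ωt)} = ω/(s² + ω²), so L{sin(10t)} = 10/(s² + 100). Then L{3·sin(10t)} = 3·10/(s² + 100) = 30/(s² + 100)

Final answer: 30/(s² + 100)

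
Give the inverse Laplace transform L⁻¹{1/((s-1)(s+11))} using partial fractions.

Decompose: A/(s-1) + B/(s+11). A = 1/12, B = -1/12. f(t) = (e^t - e^(-11t))/12

Final answer: (e^t - e^(-11t))/12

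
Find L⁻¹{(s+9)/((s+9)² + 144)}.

Using frequency shift: L⁻¹{(s-a)/((s-a)² + b²)} = e^(at)cos(bt). Here a=-9, b=12

Final answer: e^(-9t)·cos(12t)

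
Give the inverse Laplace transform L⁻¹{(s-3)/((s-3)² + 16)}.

Using frequency shift, L⁻¹{(s-3)/((s-3)² + 16)} = e^(3t)·cos(4t)

Final answer: e^(3t)·cos(4t)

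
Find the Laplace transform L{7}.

L{7} = 7 · L{1} = 7/s

Final answer: 7/s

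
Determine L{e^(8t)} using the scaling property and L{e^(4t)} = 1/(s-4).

Using L{f(at)} = (1/a)F(s/a) with a=2 and f(t) = e^(4t): L{e^(8t)} = (1/2) · 1/((s/2)-4) = (1/2) · 2/(s-8) = 1/(s-8)

Final answer: 1/(s-8)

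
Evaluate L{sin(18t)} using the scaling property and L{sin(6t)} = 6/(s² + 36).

Using L{f(at)} = (1/a)F(s/a) with a=3: L{sin(18t)} = (1/3) · 6/((s/3)² + 36) = (1/3) · 6·9/(s² + 324) = 18/(s² + 324)

Final answer: 18/(s² + 324)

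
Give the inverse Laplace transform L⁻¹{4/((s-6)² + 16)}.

Using frequency shift, L⁻¹{4/((s-6)² + 16)} = e^(6t)·sin(4t)

Final answer: e^(6t)·sin(4t)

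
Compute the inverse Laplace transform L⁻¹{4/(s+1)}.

L⁻¹{1/(s-a)} = e^(at), so L⁻¹{1/(s+1)} = e^(-t), and L⁻¹{4/(s+1)} = 4·e^(-t)

Final answer: 4·e^(-t)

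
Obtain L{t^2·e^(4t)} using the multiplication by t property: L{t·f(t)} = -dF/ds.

Using L{t^n·e^(at)} = n!/(s-a)^(n+1), L{t^2·e^(4t)} = 2/(s-4)^3

Final answer: 2/(s-4)^3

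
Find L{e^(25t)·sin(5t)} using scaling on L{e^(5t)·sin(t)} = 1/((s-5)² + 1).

Scaling with a=5: L{e^(25t)·sin(5t)} = (1/5) · 1/((s/5-5)² + 1). Simplifying: 5/((s-25)² + 25)

Final answer: 5/((s-25)² + 25)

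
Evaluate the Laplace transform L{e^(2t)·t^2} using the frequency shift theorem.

L{e^(at)·t^n} = n!/(s-a)^(n+1), so L{e^(2t)·t^2} = 2/(s-2)^3

Final answer: 2/(s-2)^3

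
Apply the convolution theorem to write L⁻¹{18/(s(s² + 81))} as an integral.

18/(s(s² + 81)) = (1/s)·(18/(s² + 81)) = L{1}·L{2·sin(9t)}. So f(t) = 1*(2·sin(9t)) = ∫₀ᵗ 2·sin(9τ) dτ

Final answer: ∫₀ᵗ 2·sin(9τ) dτ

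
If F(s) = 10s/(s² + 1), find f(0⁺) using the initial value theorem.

f(0⁺) = lim_{s→∞} s·10s/(s² + 1) = lim_{s→∞} 10s²/(s² + 1) = 10

Final answer: 10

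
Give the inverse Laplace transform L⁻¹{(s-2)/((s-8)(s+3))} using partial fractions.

Using partial fractions, f(t) = (6e^(8t) + 5e^(-3t))/11

Final answer: (6e^(8t) + 5e^(-3t))/11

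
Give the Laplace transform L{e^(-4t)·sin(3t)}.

L{e^(at)·sin(ωt)} = ω/((s-a)² + ω²), so L{e^(-4t)·sin(3t)} = 3/((s+4)² + 9)

Final answer: 3/((s+4)² + 9)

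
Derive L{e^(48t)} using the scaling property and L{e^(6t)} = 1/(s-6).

Using L{f(at)} = (1/a)F(s/a) with a=8 and f(t) = e^(6t): L{e^(48t)} = (1/8) · 1/((s/8)-6) = (1/8) · 8/(s-48) = 1/(s-48)

Final answer: 1/(s-48)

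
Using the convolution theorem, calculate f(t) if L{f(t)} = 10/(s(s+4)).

10/(s(s+4)) = (10/s)·(1/(s+4)) = L{10}·L{e^(-4t)}. By convolution, f(t) = 10*e^(-4t) = ∫₀ᵗ 10·e^(-4τ) dτ = 10·(1 - e^(-4t))/4

Final answer: 10·(1 - e^(-4t))/4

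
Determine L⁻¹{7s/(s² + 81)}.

This is the form c·s/(s² + a²) with a = 9, c = 7. L⁻¹ = 7·cos(9t)

Final answer: 7·cos(9t)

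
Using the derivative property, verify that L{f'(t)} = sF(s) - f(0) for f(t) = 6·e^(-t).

f'(t) = -6e^(-t). Direct: L{f'(t)} = -6/(s+1). Property: s·6/(s+1) - 6 = (6s - 6(s+1))/(s+1) = -6/(s+1). ✓

Final answer: -6/(s+1)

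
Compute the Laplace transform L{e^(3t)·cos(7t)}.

L{e^(at)·cos(ωt)} = (s-a)/((s-a)² + ω²), so L{e^(3t)·cos(7t)} = (s-3)/((s-3)² + 49)

Final answer: (s-3)/((s-3)² + 49)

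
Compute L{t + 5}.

L{t + 5} = L{t} + 5·L{1} = 1/s² + 5/s

Final answer: 1/s² + 5/s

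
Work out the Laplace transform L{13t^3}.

L{13t^3} = 13 · L{t^3} = 13 · 6/s^4 = 78/s^4

Final answer: 78/s^4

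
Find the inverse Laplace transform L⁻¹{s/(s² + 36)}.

L⁻¹{s/(s² + 36)} = cos(6t)

Final answer: cos(6t)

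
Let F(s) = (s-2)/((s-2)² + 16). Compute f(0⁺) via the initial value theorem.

f(0⁺) = lim_{s→∞} sF(s) = lim_{s→∞} s(s-2)/((s-2)² + 16) = 1

Final answer: 1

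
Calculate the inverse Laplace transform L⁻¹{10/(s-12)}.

L⁻¹{1/(s-a)} = e^(at), so L⁻¹{1/(s-12)} = e^(12t), and L⁻¹{10/(s-12)} = 10·e^(12t)

Final answer: 10·e^(12t)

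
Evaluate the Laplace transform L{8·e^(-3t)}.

L{e^(at)} = 1/(s-a), so L{e^(-3t)} = 1/(s+3). Then L{8·e^(-3t)} = 8/(s+3)

Final answer: 8/(s+3)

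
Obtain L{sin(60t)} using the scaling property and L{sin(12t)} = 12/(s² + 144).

Using L{f(at)} = (1/a)F(s/a) with a=5: L{sin(60t)} = (1/5) · 12/((s/5)² + 144) = (1/5) · 12·25/(s² + 3600) = 60/(s² + 3600)

Final answer: 60/(s² + 3600)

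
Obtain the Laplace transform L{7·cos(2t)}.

L{cos(ωt)} = s/(s² + ω²), so L{cos(2t)} = s/(s² + 4). Then L{7·cos(2t)} = 7·s/(s² + 4) = 7s/(s² + 4)

Final answer: 7s/(s² + 4)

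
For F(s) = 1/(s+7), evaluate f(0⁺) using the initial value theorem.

f(0⁺) = lim_{s→∞} s·1/(s+7) = lim_{s→∞} s/(s+7) = 1

Final answer: 1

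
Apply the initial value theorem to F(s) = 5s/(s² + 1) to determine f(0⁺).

f(0⁺) = lim_{s→∞} s·5s/(s² + 1) = lim_{s→∞} 5s²/(s² + 1) = 5

Final answer: 5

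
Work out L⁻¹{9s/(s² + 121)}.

This is the form c·s/(s² + a²) with a = 11, c = 9. L⁻¹ = 9·cos(11t)

Final answer: 9·cos(11t)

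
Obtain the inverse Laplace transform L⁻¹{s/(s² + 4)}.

L⁻¹{s/(s² + 4)} = cos(2t)

Final answer: cos(2t)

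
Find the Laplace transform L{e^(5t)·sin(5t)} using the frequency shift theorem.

Frequency shift: L{e^(at)f(t)} = F(s-a). L{e^(5t)·sin(5t)} = 5/((s-5)² + 25)

Final answer: 5/((s-5)² + 25)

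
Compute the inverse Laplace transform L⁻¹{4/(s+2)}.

L⁻¹{1/(s-a)} = e^(at), so L⁻¹{1/(s+2)} = e^(-2t), and L⁻¹{4/(s+2)} = 4·e^(-2t)

Final answer: 4·e^(-2t)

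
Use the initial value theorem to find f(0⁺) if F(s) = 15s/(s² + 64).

f(0⁺) = lim_{s→∞} s·15s/(s² + 64) = lim_{s→∞} 15s²/(s² + 64) = 15

Final answer: 15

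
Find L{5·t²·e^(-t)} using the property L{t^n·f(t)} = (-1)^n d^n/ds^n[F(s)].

L{e^(-t)} = 1/(s+1). d/ds[1/(s+1)] = -1/(s+1)². d²/ds²[1/(s+1)] = 2/(s+1)³. So L{t²·e^(-t)} = (-1)² · 2/(s+1)³ = 2/(s+1)³. Then L{5·t²·e^(-t)} = 5·2/(s+1)³ = 10/(s+1)³

Final answer: 10/(s+1)³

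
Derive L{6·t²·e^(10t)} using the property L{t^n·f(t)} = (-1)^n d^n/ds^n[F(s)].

L{e^(10t)} = 1/(s-10). d/ds[1/(s-10)] = -1/(s-10)². d²/ds²[1/(s-10)] = 2/(s-10)³. So L{t²·e^(10t)} = (-1)² · 2/(s-10)³ = 2/(s-10)³. Then L{6·t²·e^(10t)} = 6·2/(s-10)³ = 12/(s-10)³

Final answer: 12/(s-10)³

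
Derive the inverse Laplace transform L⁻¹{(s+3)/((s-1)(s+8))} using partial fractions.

Using partial fractions, f(t) = (4e^t + 5e^(-8t))/9

Final answer: (4e^t + 5e^(-8t))/9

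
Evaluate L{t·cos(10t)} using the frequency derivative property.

L{cos(10t)} = s/(s² + 100). Derivative: d/ds[s/(s² + 100)] = [(s² + 100) - s·2s]/(s² + 100)² = (100 - s²)/(s² + 100)². So L{t·cos(10t)} = -F'(s) = (s² - 100)/(s² + 100)²

Final answer: (s² - 100)/(s² + 100)²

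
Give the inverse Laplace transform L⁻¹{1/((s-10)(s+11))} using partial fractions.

Decompose: A/(s-10) + B/(s+11). A = 1/21, B = -1/21. f(t) = (e^(10t) - e^(-11t))/21

Final answer: (e^(10t) - e^(-11t))/21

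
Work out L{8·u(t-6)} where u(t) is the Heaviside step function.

L{u(t-a)} = e^(-as)/s. Here a=6, so L{u(t-6)} = e^(-6s)/s, and L{8·u(t-6)} = 8·e^(-6s)/s

Final answer: 8·e^(-6s)/s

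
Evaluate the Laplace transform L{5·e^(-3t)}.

L{e^(at)} = 1/(s-a), so L{e^(-3t)} = 1/(s+3). Then L{5·e^(-3t)} = 5/(s+3)

Final answer: 5/(s+3)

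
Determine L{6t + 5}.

L{6t + 5} = 6·L{t} + 5·L{1} = 6/s² + 5/s

Final answer: 6/s² + 5/s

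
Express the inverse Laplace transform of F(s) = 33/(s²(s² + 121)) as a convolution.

33/(s²(s² + 121)) = (1/s²)·(33/(s² + 121)) = L{t}·L{3·sin(11t)}. So f(t) = t*(3·sin(11t)) = ∫₀ᵗ 3τ·sin(11(t-τ)) dτ

Final answer: ∫₀ᵗ 3τ·sin(11(t-τ)) dτ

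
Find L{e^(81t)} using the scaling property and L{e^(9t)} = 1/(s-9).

Using L{f(at)} = (1/a)F(s/a) with a=9 and f(t) = e^(9t): L{e^(81t)} = (1/9) · 1/((s/9)-9) = (1/9) · 9/(s-81) = 1/(s-81)

Final answer: 1/(s-81)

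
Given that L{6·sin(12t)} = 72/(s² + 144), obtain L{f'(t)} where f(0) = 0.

L{f'(t)} = s·F(s) - f(0) = s·72/(s² + 144) - 0 = 72s/(s² + 144)

Final answer: 72s/(s² + 144)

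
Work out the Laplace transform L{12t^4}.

L{12t^4} = 12 · L{t^4} = 12 · 24/s^5 = 288/s^5

Final answer: 288/s^5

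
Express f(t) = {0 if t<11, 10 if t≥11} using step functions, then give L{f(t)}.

f(t) = 10·u(t-11). L{u(t-11)} = e^(-11s)/s, so L{f(t)} = 10·e^(-11s)/s

Final answer: 10·e^(-11s)/s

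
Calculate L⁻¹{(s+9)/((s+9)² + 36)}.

Using frequency shift: L⁻¹{(s-a)/((s-a)² + b²)} = e^(at)cos(bt). Here a=-9, b=6

Final answer: e^(-9t)·cos(6t)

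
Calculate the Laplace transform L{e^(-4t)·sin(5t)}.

L{e^(at)·sin(ωt)} = ω/((s-a)² + ω²), so L{e^(-4t)·sin(5t)} = 5/((s+4)² + 25)

Final answer: 5/((s+4)² + 25)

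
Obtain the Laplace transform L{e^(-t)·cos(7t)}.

L{e^(at)·cos(ωt)} = (s-a)/((s-a)² + ω²), so L{e^(-t)·cos(7t)} = (s+1)/((s+1)² + 49)

Final answer: (s+1)/((s+1)² + 49)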